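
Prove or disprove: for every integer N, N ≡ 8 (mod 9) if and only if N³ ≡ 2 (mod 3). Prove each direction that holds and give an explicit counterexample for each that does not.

[⇐] This fails: take N = 2. Then 2³ = 8 ≡ 2 (mod 3), yet 2 ≡ 2 (mod 9), not 8.

[⇒] Suppose N ≡ 8 (mod 9). Then N³ ≡ 8³ = 512 (mod 9), and since 3 ∣ 9, also N³ ≡ 2 (mod 3).

Only the forward direction holds.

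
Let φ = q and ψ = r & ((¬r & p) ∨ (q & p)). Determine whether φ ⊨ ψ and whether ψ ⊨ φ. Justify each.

(⇒) fails; (⇐) holds.

Forward direction. This fails. Under p = F, r = F, q = T, the left side is true but the right side is false.

Converse. Assume the antecedent. If p is true, the antecedent forces (p = T, r = T, q = T), and q holds there. If p is false, the antecedent cannot hold. Either way q holds.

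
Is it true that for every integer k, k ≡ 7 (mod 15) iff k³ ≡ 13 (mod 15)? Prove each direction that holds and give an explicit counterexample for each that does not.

Equivalent; both directions hold.

(→) Suppose k ≡ 7 (mod 15). Write k = 15j + 7. Then (15j + 7)³ = 3375j³ + 4725j² + 2205j + 343 = 15(225j³ + 315j² + 147j + 22) + 13, so k³ ≡ 13 (mod 15).

(←) Conversely, suppose k³ ≡ 13 (mod 15). The only residue r in {0, …, 14} with r³ ≡ 13 (mod 15) is r = 7, so k ≡ 7 (mod 15).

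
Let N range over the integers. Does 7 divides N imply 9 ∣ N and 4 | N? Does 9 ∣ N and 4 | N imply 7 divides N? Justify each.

(⇒) This fails: take N = 7. Certainly 7 ∣ 7, but 9 ∤ 7.

(⇐) This fails: take N = 36. Both 9 ∣ 36 and 4 ∣ 36, yet 36 is not a multiple of 7 (since 36 = 5·7 + 1), so 7 ∤ 36.

(⇒) fails and (⇐) fails.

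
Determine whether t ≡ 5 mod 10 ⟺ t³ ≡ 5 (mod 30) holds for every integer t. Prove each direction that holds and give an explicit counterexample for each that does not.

(⇐) The residues r modulo 30 with r³ ≡ 5 (mod 30) are exactly {5}, and each is ≡ 5 (mod 10).

(⇒) This fails: take t = 15. Then 15 ≡ 5 (mod 10), but 15³ = 3375 ≡ 15 (mod 30), not 5.

(⇒) fails; (⇐) holds.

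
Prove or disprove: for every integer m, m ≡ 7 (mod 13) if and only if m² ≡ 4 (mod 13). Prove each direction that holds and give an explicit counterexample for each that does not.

Neither implication holds.

(⇒) This fails: take m = 7. Then 7 ≡ 7 (mod 13), but 7² = 49 ≡ 10 (mod 13), not 4.

(⇐) This fails: take m = 2. Then 2² = 4 ≡ 4 (mod 13), yet 2 ≡ 2 (mod 13), not 7.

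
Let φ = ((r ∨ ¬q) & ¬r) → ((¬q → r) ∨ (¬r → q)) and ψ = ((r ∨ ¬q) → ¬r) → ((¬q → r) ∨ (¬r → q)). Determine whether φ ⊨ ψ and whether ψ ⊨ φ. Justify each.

(→) Assume the antecedent. If q is true, the consequent reduces to true regardless of the other variables. If q is false, the antecedent forces (q = F, r = T), and the consequent holds there. Either way the consequent holds.

(←) Assume the antecedent. If q is true, the consequent reduces to true regardless of the other variables. If q is false, the antecedent forces (q = F, r = T), and the consequent holds there. Either way the consequent holds.

Both directions hold.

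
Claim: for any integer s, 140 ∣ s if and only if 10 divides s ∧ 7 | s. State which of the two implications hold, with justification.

(⇒) holds; (⇐) fails.

[⇒] If 140 ∣ s, write s = 140q. Since 140 = 14·10, s = 10·(14q), so 10 ∣ s; and since 140 = 20·7, s = 7·(20q), so 7 ∣ s.

[⇐] This fails: take s = 70. Both 10 ∣ 70 and 7 ∣ 70, yet 70 is not a multiple of 140 (since 70 = 0·140 + 70), so 140 ∤ 70.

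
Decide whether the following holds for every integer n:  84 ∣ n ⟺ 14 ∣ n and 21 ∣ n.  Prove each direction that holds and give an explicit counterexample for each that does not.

Forward direction. If 84 ∣ n, write n = 84q. Since 84 = 6·14, n = 14·(6q), so 14 ∣ n; and since 84 = 4·21, n = 21·(4q), so 21 ∣ n.

Converse. This fails: take n = 42. Both 14 ∣ 42 and 21 ∣ 42, yet 42 is not a multiple of 84 (since 42 = 0·84 + 42), so 84 ∤ 42.

Only the forward implication holds.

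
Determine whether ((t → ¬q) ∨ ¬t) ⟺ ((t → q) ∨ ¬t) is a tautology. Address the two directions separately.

Forward direction. This fails. Under t = T, q = F, the left side is true but the right side is false.

Converse. This fails. Under t = T, q = T, the left side is false but the right side is true.

Neither direction holds.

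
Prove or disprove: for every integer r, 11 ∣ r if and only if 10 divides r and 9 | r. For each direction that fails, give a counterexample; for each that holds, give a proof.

Neither direction holds.

(→) This fails: take r = 11. Certainly 11 ∣ 11, but 10 ∤ 11.

(←) This fails: take r = 90. Both 10 ∣ 90 and 9 ∣ 90, yet 90 is not a multiple of 11 (since 90 = 8·11 + 2), so 11 ∤ 90.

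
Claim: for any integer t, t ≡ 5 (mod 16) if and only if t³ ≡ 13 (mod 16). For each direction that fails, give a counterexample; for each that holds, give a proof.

(⟹) Suppose t ≡ 5 (mod 16). Write t = 16j + 5. Then (16j + 5)³ = 4096j³ + 3840j² + 1200j + 125 = 16(256j³ + 240j² + 75j + 7) + 13, so t³ ≡ 13 (mod 16).

(⟸) Conversely, suppose t³ ≡ 13 (mod 16). The only residue r in {0, …, 15} with r³ ≡ 13 (mod 16) is r = 5, so t ≡ 5 (mod 16).

Both implications hold.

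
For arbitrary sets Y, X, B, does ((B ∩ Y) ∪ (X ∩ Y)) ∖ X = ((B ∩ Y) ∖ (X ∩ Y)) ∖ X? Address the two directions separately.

(⟹) Let x ∈ ((B ∩ Y) ∪ (X ∩ Y)) ∖ X. Then x ∈ Y ∩ B and x ∉ X, from which x ∈ ((B ∩ Y) ∖ (X ∩ Y)) ∖ X.

(⟸) Let x ∈ ((B ∩ Y) ∖ (X ∩ Y)) ∖ X. Then x ∈ Y ∩ B and x ∉ X, from which x ∈ ((B ∩ Y) ∪ (X ∩ Y)) ∖ X.

The two sets are equal.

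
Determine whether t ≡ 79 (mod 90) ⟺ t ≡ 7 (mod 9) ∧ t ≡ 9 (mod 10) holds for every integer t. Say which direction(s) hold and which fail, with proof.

Forward direction. Suppose t ≡ 79 (mod 90); write t = 90j + 79. Since 9 ∣ 90, reducing mod 9 gives t ≡ 79 ≡ 7 (mod 9); since 10 ∣ 90, reducing mod 10 gives t ≡ 79 ≡ 9 (mod 10).

Converse. If t ≡ 7 (mod 9) and t ≡ 9 (mod 10), then by the Chinese remainder theorem t ≡ 79 (mod 90). This is exactly t ≡ 79 (mod 90).

Both directions hold.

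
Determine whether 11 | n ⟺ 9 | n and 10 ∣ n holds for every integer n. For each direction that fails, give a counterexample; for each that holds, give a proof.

Neither implication holds.

(⇒) This fails: take n = 11. Certainly 11 ∣ 11, but 9 ∤ 11.

(⇐) This fails: take n = 90. Both 9 ∣ 90 and 10 ∣ 90, yet 90 is not a multiple of 11 (since 90 = 8·11 + 2), so 11 ∤ 90.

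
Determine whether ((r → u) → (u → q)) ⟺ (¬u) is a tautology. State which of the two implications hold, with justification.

(⟹) This fails. Under q = T, r = F, u = T, the left side is true but the right side is false.

(⟸) Assume the antecedent. If q is true, (r → u) → (u → q) reduces to true regardless of the other variables. If q is false, the antecedent forces (q = F, r = F, u = F) or (q = F, r = T, u = F), and (r → u) → (u → q) holds there. Either way (r → u) → (u → q) holds.

Only the converse holds.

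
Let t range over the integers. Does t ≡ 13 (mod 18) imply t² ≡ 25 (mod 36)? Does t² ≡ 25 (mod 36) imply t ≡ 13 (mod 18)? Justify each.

Only the forward implication holds.

[⇐] This fails: take t = 5. Then 5² = 25 ≡ 25 (mod 36), yet 5 ≡ 5 (mod 18), not 13.

[⇒] Suppose t ≡ 13 (mod 18). Working modulo 36, t ∈ {13, 31}; for each such r, r² ≡ 25 (mod 36).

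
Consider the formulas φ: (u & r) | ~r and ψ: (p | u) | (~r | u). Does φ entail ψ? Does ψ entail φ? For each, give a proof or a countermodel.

(←) This fails. Under p = T, u = F, r = T, the left side is false but the right side is true.

(→) Assume the antecedent. If u is true, (p | u) | (~r | u) reduces to true regardless of the other variables. If u is false, the antecedent forces (p = F, u = F, r = F) or (p = T, u = F, r = F), and (p | u) | (~r | u) holds there. Either way (p | u) | (~r | u) holds.

Only the forward implication holds.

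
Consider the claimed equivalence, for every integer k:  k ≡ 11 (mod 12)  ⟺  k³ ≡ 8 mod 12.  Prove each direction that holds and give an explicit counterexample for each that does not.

(⟹) This fails: take k = 11. Then 11 ≡ 11 (mod 12), but 11³ = 1331 ≡ 11 (mod 12), not 8.

(⟸) This fails: take k = 2. Then 2³ = 8 ≡ 8 (mod 12), yet 2 ≡ 2 (mod 12), not 11.

(⇒) fails and (⇐) fails.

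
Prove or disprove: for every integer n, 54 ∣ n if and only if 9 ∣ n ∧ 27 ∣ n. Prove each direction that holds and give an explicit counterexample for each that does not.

Not equivalent: only (⇒) holds.

Converse. This fails: take n = 27. Both 9 ∣ 27 and 27 ∣ 27, yet 27 is not a multiple of 54 (since 27 = 0·54 + 27), so 54 ∤ 27.

Forward direction. If 54 ∣ n, write n = 54q. Since 54 = 6·9, n = 9·(6q), so 9 ∣ n; and since 54 = 2·27, n = 27·(2q), so 27 ∣ n.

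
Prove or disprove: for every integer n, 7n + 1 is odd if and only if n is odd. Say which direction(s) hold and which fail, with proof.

(⇒) fails and (⇐) fails.

(→) This fails: n = 4 gives 7n + 1 = 29, which is odd, but 4 is even, not odd.

(←) This also fails: n = 7 is odd, but 7n + 1 = 50 is even, not odd.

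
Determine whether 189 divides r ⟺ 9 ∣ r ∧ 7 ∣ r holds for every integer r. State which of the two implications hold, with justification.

Only the forward implication holds.

Forward direction. If 189 ∣ r, write r = 189q. Since 189 = 21·9, r = 9·(21q), so 9 ∣ r; and since 189 = 27·7, r = 7·(27q), so 7 ∣ r.

Converse. This fails: take r = 63. Both 9 ∣ 63 and 7 ∣ 63, yet 63 is not a multiple of 189 (since 63 = 0·189 + 63), so 189 ∤ 63.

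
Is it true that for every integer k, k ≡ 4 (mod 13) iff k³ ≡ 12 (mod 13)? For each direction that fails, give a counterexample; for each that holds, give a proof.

(⟹) Suppose k ≡ 4 (mod 13). Write k = 13j + 4. Then (13j + 4)³ = 2197j³ + 2028j² + 624j + 64 = 13(169j³ + 156j² + 48j + 4) + 12, so k³ ≡ 12 (mod 13).

(⟸) This fails: take k = 10. Then 10³ = 1000 ≡ 12 (mod 13), yet 10 ≡ 10 (mod 13), not 4.

The forward direction holds; the converse fails.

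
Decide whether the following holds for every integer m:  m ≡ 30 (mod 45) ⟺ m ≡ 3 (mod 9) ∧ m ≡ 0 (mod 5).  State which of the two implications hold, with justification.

(⇒) Suppose m ≡ 30 (mod 45); write m = 45j + 30. Since 9 ∣ 45, reducing mod 9 gives m ≡ 30 ≡ 3 (mod 9); since 5 ∣ 45, reducing mod 5 gives m ≡ 30 ≡ 0 (mod 5).

(⇐) Conversely, if m ≡ 3 (mod 9) and m ≡ 0 (mod 5), then by the Chinese remainder theorem m ≡ 30 (mod 45). This is exactly m ≡ 30 (mod 45).

Both implications hold.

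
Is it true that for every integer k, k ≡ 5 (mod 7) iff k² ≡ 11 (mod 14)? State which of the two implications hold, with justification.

Neither implication holds.

(⟹) This fails: take k = 12. Then 12 ≡ 5 (mod 7), but 12² = 144 ≡ 4 (mod 14), not 11.

(⟸) This fails: take k = 9. Then 9² = 81 ≡ 11 (mod 14), yet 9 ≡ 2 (mod 7), not 5.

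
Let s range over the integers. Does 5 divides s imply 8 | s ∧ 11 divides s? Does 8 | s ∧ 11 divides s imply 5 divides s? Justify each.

Both directions fail.

[⇒] This fails: take s = 5. Certainly 5 ∣ 5, but 8 ∤ 5.

[⇐] This fails: take s = 88. Both 8 ∣ 88 and 11 ∣ 88, yet 88 is not a multiple of 5 (since 88 = 17·5 + 3), so 5 ∤ 88.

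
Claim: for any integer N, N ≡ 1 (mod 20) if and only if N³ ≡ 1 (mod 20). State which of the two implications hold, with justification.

The biconditional holds.

(←) Suppose N³ ≡ 1 (mod 20). The only residue r in {0, …, 19} with r³ ≡ 1 (mod 20) is r = 1, so N ≡ 1 (mod 20).

(→) Suppose N ≡ 1 (mod 20). Write N = 20j + 1. Then (20j + 1)³ = 8000j³ + 1200j² + 60j + 1 = 20(400j³ + 60j² + 3j) + 1, so N³ ≡ 1 (mod 20).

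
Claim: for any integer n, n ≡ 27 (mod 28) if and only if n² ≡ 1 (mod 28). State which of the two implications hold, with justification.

Not equivalent: only (⇒) holds.

Forward direction. Suppose n ≡ 27 (mod 28). Write n = 28j + 27. Then (28j + 27)² = 784j² + 1512j + 729 = 28(28j² + 54j + 26) + 1, so n² ≡ 1 (mod 28).

Converse. This fails: take n = 1. Then 1² = 1 ≡ 1 (mod 28), yet 1 ≡ 1 (mod 28), not 27.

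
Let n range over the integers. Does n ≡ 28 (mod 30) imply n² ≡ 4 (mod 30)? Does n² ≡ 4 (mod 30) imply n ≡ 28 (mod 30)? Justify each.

The forward direction holds; the converse fails.

(⇐) This fails: take n = 2. Then 2² = 4 ≡ 4 (mod 30), yet 2 ≡ 2 (mod 30), not 28.

(⇒) Suppose n ≡ 28 (mod 30). Write n = 30j + 28. Then (30j + 28)² = 900j² + 1680j + 784 = 30(30j² + 56j + 26) + 4, so n² ≡ 4 (mod 30).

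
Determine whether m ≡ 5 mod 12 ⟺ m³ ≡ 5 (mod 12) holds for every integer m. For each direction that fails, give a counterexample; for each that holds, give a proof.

[⇒] Suppose m ≡ 5 mod 12. Write m = 12j + 5. Then (12j + 5)³ = 1728j³ + 2160j² + 900j + 125 = 12(144j³ + 180j² + 75j + 10) + 5, so m³ ≡ 5 (mod 12).

[⇐] Conversely, suppose m³ ≡ 5 (mod 12). The only residue r in {0, …, 11} with r³ ≡ 5 (mod 12) is r = 5, so m ≡ 5 (mod 12).

Both implications hold.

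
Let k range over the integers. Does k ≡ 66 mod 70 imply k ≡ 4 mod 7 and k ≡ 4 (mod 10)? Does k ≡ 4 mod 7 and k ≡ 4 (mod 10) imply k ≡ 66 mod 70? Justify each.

Forward direction. This fails: k = 66 gives 66 ≡ 66 (mod 70) but 66 ≡ 3 (mod 7), so the conjunction on the right does not hold.

Converse. This fails: k = 4 satisfies both congruences on the right (4 ≡ 4 mod 7 and 4 ≡ 4 mod 10) yet 4 ≡ 4 (mod 70), not 66.

Neither implication holds.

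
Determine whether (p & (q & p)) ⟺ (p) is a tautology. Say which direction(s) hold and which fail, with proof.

The forward direction holds; the converse fails.

[⇒] Assume the antecedent. If q is true, the antecedent forces (q = T, p = T), and p holds there. If q is false, the antecedent cannot hold. Either way p holds.

[⇐] This fails. Under q = F, p = T, the left side is false but the right side is true.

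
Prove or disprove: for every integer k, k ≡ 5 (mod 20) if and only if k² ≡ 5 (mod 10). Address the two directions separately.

Only the forward implication holds.

(⟹) Suppose k ≡ 5 (mod 20). Then k² ≡ 5² = 25 (mod 20), and since 10 ∣ 20, also k² ≡ 5 (mod 10).

(⟸) This fails: take k = 15. Then 15² = 225 ≡ 5 (mod 10), yet 15 ≡ 15 (mod 20), not 5.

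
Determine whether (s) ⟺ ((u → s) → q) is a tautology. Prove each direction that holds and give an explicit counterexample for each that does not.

Neither direction holds.

(→) This fails. Under u = F, s = T, q = F, the left side is true but the right side is false.

(←) This fails. Under u = T, s = F, q = F, the left side is false but the right side is true.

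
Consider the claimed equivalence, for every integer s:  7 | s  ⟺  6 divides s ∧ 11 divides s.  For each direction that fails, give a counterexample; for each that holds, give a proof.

Forward direction. This fails: take s = 7. Certainly 7 ∣ 7, but 6 ∤ 7.

Converse. This fails: take s = 66. Both 6 ∣ 66 and 11 ∣ 66, yet 66 is not a multiple of 7 (since 66 = 9·7 + 3), so 7 ∤ 66.

Neither direction holds.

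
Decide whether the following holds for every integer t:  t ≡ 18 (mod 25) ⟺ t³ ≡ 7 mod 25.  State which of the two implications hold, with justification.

Both directions hold.

(⟹) Suppose t ≡ 18 (mod 25). Write t = 25j + 18. Then (25j + 18)³ = 15625j³ + 33750j² + 24300j + 5832 = 25(625j³ + 1350j² + 972j + 233) + 7, so t³ ≡ 7 (mod 25).

(⟸) Conversely, suppose t³ ≡ 7 (mod 25). The only residue r in {0, …, 24} with r³ ≡ 7 (mod 25) is r = 18, so t ≡ 18 (mod 25).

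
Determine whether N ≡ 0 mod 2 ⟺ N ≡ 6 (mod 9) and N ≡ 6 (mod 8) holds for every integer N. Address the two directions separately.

Only the reverse direction holds.

(⇒) This fails: N = 0 gives 0 ≡ 0 (mod 2) but 0 ≡ 0 (mod 9), so the conjunction on the right does not hold.

(⇐) Conversely, if N ≡ 6 (mod 9) and N ≡ 6 (mod 8), then by the Chinese remainder theorem N ≡ 6 (mod 72). Since 6 ≡ 0 (mod 2) and 2 ∣ 72, we get N ≡ 0 (mod 2).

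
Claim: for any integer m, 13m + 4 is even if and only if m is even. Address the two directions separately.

(⇒) Suppose 13m + 4 is even. Since 13 is odd, 13m and m have the same parity, so 13m + 4 ≡ m + 4 (mod 2). As 4 is even, 13m + 4 is even exactly when m is even. Thus m is even.

(⇐) Conversely, suppose m is even; write m = 2j. Then 13m + 4 = 13·(2j) + 4 = 2·13j + 4, which is even.

The biconditional holds.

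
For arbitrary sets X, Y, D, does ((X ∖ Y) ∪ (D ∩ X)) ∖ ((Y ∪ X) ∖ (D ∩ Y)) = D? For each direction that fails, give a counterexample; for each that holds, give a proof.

(⟹) Let x ∈ ((X ∖ Y) ∪ (D ∩ X)) ∖ ((Y ∪ X) ∖ (D ∩ Y)). Then x ∈ X ∩ Y ∩ D, from which x ∈ D.

(⟸) This inclusion fails. Take X = ∅, Y = ∅, D = {1}; then 1 ∈ D but 1 ∉ ((X ∖ Y) ∪ (D ∩ X)) ∖ ((Y ∪ X) ∖ (D ∩ Y)).

The sets are not equal: only the forward inclusion holds.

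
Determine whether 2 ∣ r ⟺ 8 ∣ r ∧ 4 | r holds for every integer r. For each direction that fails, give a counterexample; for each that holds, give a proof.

Forward direction. This fails: take r = 2. Certainly 2 ∣ 2, but 8 ∤ 2.

Converse. Suppose 8 ∣ r and 4 ∣ r. Any common multiple of 8 and 4 is a multiple of their lcm; here lcm(8, 4) = 8·4/gcd(8, 4) = 32/4 = 8, so 8 ∣ r. Since 2 ∣ 8, it follows that 2 ∣ r.

Not equivalent: only (⇐) holds.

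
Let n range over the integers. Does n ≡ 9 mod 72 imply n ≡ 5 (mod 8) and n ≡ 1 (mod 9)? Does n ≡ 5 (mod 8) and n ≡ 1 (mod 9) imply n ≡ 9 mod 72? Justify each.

[⇒] This fails: n = 9 gives 9 ≡ 9 (mod 72) but 9 ≡ 1 (mod 8), so the conjunction on the right does not hold.

[⇐] This fails: n = 37 satisfies both congruences on the right (37 ≡ 5 mod 8 and 37 ≡ 1 mod 9) yet 37 ≡ 37 (mod 72), not 9.

Neither implication holds.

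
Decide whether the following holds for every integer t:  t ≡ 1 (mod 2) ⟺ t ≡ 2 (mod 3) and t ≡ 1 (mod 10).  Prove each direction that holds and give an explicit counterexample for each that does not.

Only the converse holds.

Forward direction. This fails: t = 1 gives 1 ≡ 1 (mod 2) but 1 ≡ 1 (mod 3), so the conjunction on the right does not hold.

Converse. If t ≡ 2 (mod 3) and t ≡ 1 (mod 10), then by the Chinese remainder theorem t ≡ 11 (mod 30). Since 11 ≡ 1 (mod 2) and 2 ∣ 30, we get t ≡ 1 (mod 2).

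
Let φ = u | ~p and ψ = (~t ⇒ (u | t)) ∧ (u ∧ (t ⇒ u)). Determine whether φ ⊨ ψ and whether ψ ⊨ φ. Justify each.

[⇒] This fails. Under t = F, u = F, p = F, the left side is true but the right side is false.

[⇐] Assume the antecedent. If t is true, the antecedent forces (t = T, u = T, p = F) or (t = T, u = T, p = T), and u | ~p holds there. If t is false, the antecedent forces (t = F, u = T, p = F) or (t = F, u = T, p = T), and u | ~p holds there. Either way u | ~p holds.

Only the converse holds.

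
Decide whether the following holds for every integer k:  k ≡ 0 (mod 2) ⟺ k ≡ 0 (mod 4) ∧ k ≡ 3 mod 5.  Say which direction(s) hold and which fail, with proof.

(⇒) This fails: k = 0 gives 0 ≡ 0 (mod 2) but 0 ≡ 0 (mod 5), so the conjunction on the right does not hold.

(⇐) Conversely, if k ≡ 0 (mod 4) and k ≡ 3 (mod 5), then by the Chinese remainder theorem k ≡ 8 (mod 20). Since 8 ≡ 0 (mod 2) and 2 ∣ 20, we get k ≡ 0 (mod 2).

Only the converse holds.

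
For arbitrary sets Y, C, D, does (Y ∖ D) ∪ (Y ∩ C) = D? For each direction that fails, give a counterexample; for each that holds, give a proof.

Neither inclusion holds.

(⊆) This inclusion fails. Take Y = {1}, C = ∅, D = ∅; then 1 ∈ (Y ∖ D) ∪ (Y ∩ C) but 1 ∉ D.

(⊇) This inclusion fails. Take Y = ∅, C = ∅, D = {1}; then 1 ∈ D but 1 ∉ (Y ∖ D) ∪ (Y ∩ C).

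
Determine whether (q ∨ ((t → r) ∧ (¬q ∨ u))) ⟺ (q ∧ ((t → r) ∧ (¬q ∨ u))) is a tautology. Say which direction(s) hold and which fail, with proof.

[⇒] This fails. Under q = F, u = F, r = F, t = F, the left side is true but the right side is false.

[⇐] Assume the antecedent. If q is true, q ∨ ((t → r) ∧ (¬q ∨ u)) reduces to true regardless of the other variables. If q is false, the antecedent cannot hold. Either way q ∨ ((t → r) ∧ (¬q ∨ u)) holds.

The forward direction fails; the converse holds.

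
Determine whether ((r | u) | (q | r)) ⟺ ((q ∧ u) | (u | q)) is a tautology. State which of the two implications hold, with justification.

Only the converse holds.

Forward direction. This fails. Under q = F, u = F, r = T, the left side is true but the right side is false.

Converse. Assume the antecedent. If q is true, (r | u) | (q | r) reduces to true regardless of the other variables. If q is false, the antecedent forces (q = F, u = T, r = F) or (q = F, u = T, r = T), and (r | u) | (q | r) holds there. Either way (r | u) | (q | r) holds.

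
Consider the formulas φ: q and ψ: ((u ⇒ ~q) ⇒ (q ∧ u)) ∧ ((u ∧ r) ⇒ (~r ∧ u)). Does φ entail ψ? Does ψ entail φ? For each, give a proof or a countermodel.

(→) This fails. Under u = F, q = T, r = F, the left side is true but the right side is false.

(←) Assume the antecedent. If u is true, the antecedent forces (u = T, q = T, r = F), and q holds there. If u is false, the antecedent cannot hold. Either way q holds.

Not equivalent: only (⇐) holds.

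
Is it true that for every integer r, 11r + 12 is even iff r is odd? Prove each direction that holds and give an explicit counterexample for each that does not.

(⇒) fails and (⇐) fails.

Forward direction. This fails: r = 0 gives 11r + 12 = 12, which is even, but 0 is even, not odd.

Converse. This also fails: r = 3 is odd, but 11r + 12 = 45 is odd, not even.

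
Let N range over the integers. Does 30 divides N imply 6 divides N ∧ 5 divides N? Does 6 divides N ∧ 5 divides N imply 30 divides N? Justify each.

Forward direction. If 30 ∣ N, write N = 30q. Since 30 = 5·6, N = 6·(5q), so 6 ∣ N; and since 30 = 6·5, N = 5·(6q), so 5 ∣ N.

Converse. Suppose 6 ∣ N and 5 ∣ N. Any common multiple of 6 and 5 is a multiple of their lcm; here gcd(6, 5) = 1, so lcm(6, 5) = 6·5 = 30, so 30 ∣ N.

Both implications hold.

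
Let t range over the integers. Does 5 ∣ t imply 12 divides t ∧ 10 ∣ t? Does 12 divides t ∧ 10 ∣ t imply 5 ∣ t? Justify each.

The forward direction fails; the converse holds.

(⟹) This fails: take t = 5. Certainly 5 ∣ 5, but 12 ∤ 5.

(⟸) Suppose 12 ∣ t and 10 ∣ t. Any common multiple of 12 and 10 is a multiple of their lcm; here lcm(12, 10) = 12·10/gcd(12, 10) = 120/2 = 60, so 60 ∣ t. Since 5 ∣ 60, it follows that 5 ∣ t.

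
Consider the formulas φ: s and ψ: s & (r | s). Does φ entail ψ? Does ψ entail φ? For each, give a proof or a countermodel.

Both implications hold.

(→) Assume the antecedent. If r is true, the antecedent forces (r = T, s = T), and s & (r | s) holds there. If r is false, the antecedent forces (r = F, s = T), and s & (r | s) holds there. Either way s & (r | s) holds.

(←) Assume the antecedent. If r is true, the antecedent forces (r = T, s = T), and s holds there. If r is false, the antecedent forces (r = F, s = T), and s holds there. Either way s holds.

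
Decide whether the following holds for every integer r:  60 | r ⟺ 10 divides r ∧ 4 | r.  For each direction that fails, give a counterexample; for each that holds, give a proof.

(⇒) holds; (⇐) fails.

Forward direction. If 60 ∣ r, write r = 60q. Since 60 = 6·10, r = 10·(6q), so 10 ∣ r; and since 60 = 15·4, r = 4·(15q), so 4 ∣ r.

Converse. This fails: take r = 20. Both 10 ∣ 20 and 4 ∣ 20, yet 20 is not a multiple of 60 (since 20 = 0·60 + 20), so 60 ∤ 20.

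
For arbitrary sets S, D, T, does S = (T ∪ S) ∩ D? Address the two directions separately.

(⊆) fails and (⊇) fails.

Forward inclusion. This inclusion fails. Take S = {1}, D = ∅, T = ∅; then 1 ∈ S but 1 ∉ (T ∪ S) ∩ D.

Reverse inclusion. This inclusion fails. Take S = ∅, D = {1}, T = {1}; then 1 ∈ (T ∪ S) ∩ D but 1 ∉ S.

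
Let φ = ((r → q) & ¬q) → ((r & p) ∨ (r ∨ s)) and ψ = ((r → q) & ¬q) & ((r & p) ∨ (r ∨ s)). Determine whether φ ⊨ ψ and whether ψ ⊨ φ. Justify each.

Only the converse holds.

[⇐] Assume the antecedent. If q is true, the antecedent cannot hold. If q is false, the antecedent forces (q = F, p = F, r = F, s = T) or (q = F, p = T, r = F, s = T), and the consequent holds there. Either way the consequent holds.

[⇒] This fails. Under q = T, p = F, r = F, s = F, the left side is true but the right side is false.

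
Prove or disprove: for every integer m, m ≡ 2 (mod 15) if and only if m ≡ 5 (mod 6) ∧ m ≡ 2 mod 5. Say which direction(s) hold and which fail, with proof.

(⇒) This fails: m = 2 gives 2 ≡ 2 (mod 15) but 2 ≡ 2 (mod 6), so the conjunction on the right does not hold.

(⇐) Conversely, if m ≡ 5 (mod 6) and m ≡ 2 (mod 5), then by the Chinese remainder theorem m ≡ 17 (mod 30). Since 17 ≡ 2 (mod 15) and 15 ∣ 30, we get m ≡ 2 (mod 15).

(⇒) fails; (⇐) holds.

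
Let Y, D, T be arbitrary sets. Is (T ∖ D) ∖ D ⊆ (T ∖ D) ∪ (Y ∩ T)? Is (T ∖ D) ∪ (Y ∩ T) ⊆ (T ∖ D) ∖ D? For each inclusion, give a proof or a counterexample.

Forward inclusion. Let x ∈ (T ∖ D) ∖ D. Then either x ∈ T and x ∉ Y, D; or x ∈ Y ∩ T and x ∉ D. In each case x ∈ (T ∖ D) ∪ (Y ∩ T), so (T ∖ D) ∖ D ⊆ (T ∖ D) ∪ (Y ∩ T).

Reverse inclusion. This inclusion fails. Take Y = {1}, D = {1}, T = {1}; then 1 ∈ (T ∖ D) ∪ (Y ∩ T) but 1 ∉ (T ∖ D) ∖ D.

(⊆) holds; (⊇) fails.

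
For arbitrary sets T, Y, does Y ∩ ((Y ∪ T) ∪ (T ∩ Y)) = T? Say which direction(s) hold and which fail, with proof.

Neither inclusion holds.

(⊆) This inclusion fails. Take T = ∅, Y = {1}; then 1 ∈ Y ∩ ((Y ∪ T) ∪ (T ∩ Y)) but 1 ∉ T.

(⊇) This inclusion fails. Take T = {1}, Y = ∅; then 1 ∈ T but 1 ∉ Y ∩ ((Y ∪ T) ∪ (T ∩ Y)).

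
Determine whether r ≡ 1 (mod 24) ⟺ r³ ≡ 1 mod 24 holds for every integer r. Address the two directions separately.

Both directions hold.

(→) Suppose r ≡ 1 (mod 24). Write r = 24j + 1. Then (24j + 1)³ = 13824j³ + 1728j² + 72j + 1 = 24(576j³ + 72j² + 3j) + 1, so r³ ≡ 1 (mod 24).

(←) Conversely, suppose r³ ≡ 1 (mod 24). The only residue r in {0, …, 23} with r³ ≡ 1 (mod 24) is r = 1, so r ≡ 1 (mod 24).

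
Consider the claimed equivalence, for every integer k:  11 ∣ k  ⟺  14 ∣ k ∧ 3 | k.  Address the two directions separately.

(⇒) fails and (⇐) fails.

(⇒) This fails: take k = 11. Certainly 11 ∣ 11, but 14 ∤ 11.

(⇐) This fails: take k = 42. Both 14 ∣ 42 and 3 ∣ 42, yet 42 is not a multiple of 11 (since 42 = 3·11 + 9), so 11 ∤ 42.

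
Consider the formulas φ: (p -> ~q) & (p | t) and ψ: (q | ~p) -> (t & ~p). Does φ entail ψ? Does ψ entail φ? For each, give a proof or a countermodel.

(⟹) Assume the antecedent. If p is true, the antecedent forces (p = T, t = F, q = F) or (p = T, t = T, q = F), and (q | ~p) -> (t & ~p) holds there. If p is false, the antecedent forces (p = F, t = T, q = F) or (p = F, t = T, q = T), and (q | ~p) -> (t & ~p) holds there. Either way (q | ~p) -> (t & ~p) holds.

(⟸) Assume the antecedent. If p is true, the antecedent forces (p = T, t = F, q = F) or (p = T, t = T, q = F), and (p -> ~q) & (p | t) holds there. If p is false, the antecedent forces (p = F, t = T, q = F) or (p = F, t = T, q = T), and (p -> ~q) & (p | t) holds there. Either way (p -> ~q) & (p | t) holds.

Equivalent; both directions hold.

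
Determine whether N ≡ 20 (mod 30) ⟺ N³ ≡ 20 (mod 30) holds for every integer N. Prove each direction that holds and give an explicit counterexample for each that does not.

[⇒] Suppose N ≡ 20 (mod 30). Write N = 30j + 20. Then (30j + 20)³ = 27000j³ + 54000j² + 36000j + 8000 = 30(900j³ + 1800j² + 1200j + 266) + 20, so N³ ≡ 20 (mod 30).

[⇐] Conversely, suppose N³ ≡ 20 (mod 30). The only residue r in {0, …, 29} with r³ ≡ 20 (mod 30) is r = 20, so N ≡ 20 (mod 30).

Both directions hold.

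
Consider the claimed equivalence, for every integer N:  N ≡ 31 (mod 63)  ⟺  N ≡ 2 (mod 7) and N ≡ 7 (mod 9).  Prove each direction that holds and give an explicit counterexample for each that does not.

(⟹) This fails: N = 31 gives 31 ≡ 31 (mod 63) but 31 ≡ 3 (mod 7), so the conjunction on the right does not hold.

(⟸) This fails: N = 16 satisfies both congruences on the right (16 ≡ 2 mod 7 and 16 ≡ 7 mod 9) yet 16 ≡ 16 (mod 63), not 31.

Neither implication holds.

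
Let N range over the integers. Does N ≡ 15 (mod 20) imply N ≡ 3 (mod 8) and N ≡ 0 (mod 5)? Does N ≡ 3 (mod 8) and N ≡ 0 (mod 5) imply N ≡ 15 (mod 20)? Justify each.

(⇒) fails; (⇐) holds.

Forward direction. This fails: N = 15 gives 15 ≡ 15 (mod 20) but 15 ≡ 7 (mod 8), so the conjunction on the right does not hold.

Converse. If N ≡ 3 (mod 8) and N ≡ 0 (mod 5), then by the Chinese remainder theorem N ≡ 35 (mod 40). Since 35 ≡ 15 (mod 20) and 20 ∣ 40, we get N ≡ 15 (mod 20).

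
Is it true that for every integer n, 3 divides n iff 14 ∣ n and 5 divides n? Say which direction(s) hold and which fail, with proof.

(⟹) This fails: take n = 3. Certainly 3 ∣ 3, but 14 ∤ 3.

(⟸) This fails: take n = 70. Both 14 ∣ 70 and 5 ∣ 70, yet 70 is not a multiple of 3 (since 70 = 23·3 + 1), so 3 ∤ 70.

Neither direction holds.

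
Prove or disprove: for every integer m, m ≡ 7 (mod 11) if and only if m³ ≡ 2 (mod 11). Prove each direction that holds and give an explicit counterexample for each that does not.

[⇒] Suppose m ≡ 7 (mod 11). Write m = 11j + 7. Then (11j + 7)³ = 1331j³ + 2541j² + 1617j + 343 = 11(121j³ + 231j² + 147j + 31) + 2, so m³ ≡ 2 (mod 11).

[⇐] For the converse, argue contrapositively. If m ≢ 7 (mod 11), then m is congruent to one of 0, 1, 2, 3, 4, 5, 6, 8, 9, 10 modulo 11, and these give m³ ≡ 0, 1, 8, 5, 9, 4, 7, 6, 3, 10 respectively — never 2.

The biconditional holds.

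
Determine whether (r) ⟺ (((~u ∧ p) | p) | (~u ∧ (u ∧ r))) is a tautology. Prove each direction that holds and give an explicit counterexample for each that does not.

(⇒) fails and (⇐) fails.

[⇒] This fails. Under r = T, p = F, u = F, the left side is true but the right side is false.

[⇐] This fails. Under r = F, p = T, u = F, the left side is false but the right side is true.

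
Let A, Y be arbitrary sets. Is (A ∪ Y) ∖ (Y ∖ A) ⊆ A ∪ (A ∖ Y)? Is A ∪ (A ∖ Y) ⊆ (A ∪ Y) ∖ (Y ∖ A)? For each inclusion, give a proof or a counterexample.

Both inclusions hold; the sets are equal.

(⊇) Let x ∈ A ∪ (A ∖ Y). Then either x ∈ A and x ∉ Y; or x ∈ A ∩ Y. In each case x ∈ (A ∪ Y) ∖ (Y ∖ A), so A ∪ (A ∖ Y) ⊆ (A ∪ Y) ∖ (Y ∖ A).

(⊆) Let x ∈ (A ∪ Y) ∖ (Y ∖ A). Then either x ∈ A and x ∉ Y; or x ∈ A ∩ Y. In each case x ∈ A ∪ (A ∖ Y), so (A ∪ Y) ∖ (Y ∖ A) ⊆ A ∪ (A ∖ Y).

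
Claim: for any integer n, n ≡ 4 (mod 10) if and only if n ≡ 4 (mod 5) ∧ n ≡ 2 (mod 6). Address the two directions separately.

Only the reverse direction holds.

[⇒] This fails: n = 24 gives 24 ≡ 4 (mod 10) but 24 ≡ 0 (mod 6), so the conjunction on the right does not hold.

[⇐] Conversely, if n ≡ 4 (mod 5) and n ≡ 2 (mod 6), then by the Chinese remainder theorem n ≡ 14 (mod 30). Since 14 ≡ 4 (mod 10) and 10 ∣ 30, we get n ≡ 4 (mod 10).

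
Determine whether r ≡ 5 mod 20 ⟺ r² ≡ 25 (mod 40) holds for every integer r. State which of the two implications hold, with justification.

Only the forward implication holds.

(→) Suppose r ≡ 5 (mod 20). Working modulo 40, r ∈ {5, 25}; for each such r, r² ≡ 25 (mod 40).

(←) This fails: take r = 15. Then 15² = 225 ≡ 25 (mod 40), yet 15 ≡ 15 (mod 20), not 5.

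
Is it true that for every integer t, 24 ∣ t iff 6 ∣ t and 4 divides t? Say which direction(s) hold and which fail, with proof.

(⇒) holds; (⇐) fails.

Forward direction. If 24 ∣ t, write t = 24q. Since 24 = 4·6, t = 6·(4q), so 6 ∣ t; and since 24 = 6·4, t = 4·(6q), so 4 ∣ t.

Converse. This fails: take t = 12. Both 6 ∣ 12 and 4 ∣ 12, yet 12 is not a multiple of 24 (since 12 = 0·24 + 12), so 24 ∤ 12.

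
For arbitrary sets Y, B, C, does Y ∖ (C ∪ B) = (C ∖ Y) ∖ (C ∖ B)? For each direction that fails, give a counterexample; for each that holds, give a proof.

(⟹) This inclusion fails. Take Y = {1}, B = ∅, C = ∅; then 1 ∈ Y ∖ (C ∪ B) but 1 ∉ (C ∖ Y) ∖ (C ∖ B).

(⟸) This inclusion fails. Take Y = ∅, B = {1}, C = {1}; then 1 ∈ (C ∖ Y) ∖ (C ∖ B) but 1 ∉ Y ∖ (C ∪ B).

Both inclusions fail.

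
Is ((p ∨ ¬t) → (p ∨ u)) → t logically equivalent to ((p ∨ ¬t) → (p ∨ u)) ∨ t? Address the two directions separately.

(⇒) This fails. Under p = F, u = F, t = F, the left side is true but the right side is false.

(⇐) This fails. Under p = T, u = F, t = F, the left side is false but the right side is true.

(⇒) fails and (⇐) fails.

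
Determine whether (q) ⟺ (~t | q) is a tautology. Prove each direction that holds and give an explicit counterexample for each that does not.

(⟹) Assume the antecedent. If t is true, the antecedent forces (t = T, q = T), and ~t | q holds there. If t is false, ~t | q reduces to true regardless of the other variables. Either way ~t | q holds.

(⟸) This fails. Under t = F, q = F, the left side is false but the right side is true.

(⇒) holds; (⇐) fails.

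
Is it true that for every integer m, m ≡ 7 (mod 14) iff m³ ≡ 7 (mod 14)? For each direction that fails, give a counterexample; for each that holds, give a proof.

(⇒) Suppose m ≡ 7 (mod 14). Write m = 14j + 7. Then (14j + 7)³ = 2744j³ + 4116j² + 2058j + 343 = 14(196j³ + 294j² + 147j + 24) + 7, so m³ ≡ 7 (mod 14).

(⇐) Conversely, suppose m³ ≡ 7 (mod 14). The only residue r in {0, …, 13} with r³ ≡ 7 (mod 14) is r = 7, so m ≡ 7 (mod 14).

Equivalent; both directions hold.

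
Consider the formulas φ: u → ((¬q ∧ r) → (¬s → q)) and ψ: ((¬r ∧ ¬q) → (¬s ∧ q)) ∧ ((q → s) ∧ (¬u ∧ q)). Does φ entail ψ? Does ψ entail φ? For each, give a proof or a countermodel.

Only the reverse direction holds.

[⇒] This fails. Under s = F, r = F, u = F, q = F, the left side is true but the right side is false.

[⇐] Assume the antecedent. If s is true, u → ((¬q ∧ r) → (¬s → q)) reduces to true regardless of the other variables. If s is false, the antecedent cannot hold. Either way u → ((¬q ∧ r) → (¬s → q)) holds.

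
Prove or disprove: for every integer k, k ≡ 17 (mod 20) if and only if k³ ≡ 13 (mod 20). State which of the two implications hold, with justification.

The biconditional holds.

Converse. Suppose k³ ≡ 13 (mod 20). The only residue r in {0, …, 19} with r³ ≡ 13 (mod 20) is r = 17, so k ≡ 17 (mod 20).

Forward direction. Suppose k ≡ 17 (mod 20). Write k = 20j + 17. Then (20j + 17)³ = 8000j³ + 20400j² + 17340j + 4913 = 20(400j³ + 1020j² + 867j + 245) + 13, so k³ ≡ 13 (mod 20).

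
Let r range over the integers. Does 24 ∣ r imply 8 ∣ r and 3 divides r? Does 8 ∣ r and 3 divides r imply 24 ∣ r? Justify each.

Equivalent; both directions hold.

(→) If 24 ∣ r, write r = 24q. Since 24 = 3·8, r = 8·(3q), so 8 ∣ r; and since 24 = 8·3, r = 3·(8q), so 3 ∣ r.

(←) Suppose 8 ∣ r and 3 ∣ r. Any common multiple of 8 and 3 is a multiple of their lcm; here gcd(8, 3) = 1, so lcm(8, 3) = 8·3 = 24, so 24 ∣ r.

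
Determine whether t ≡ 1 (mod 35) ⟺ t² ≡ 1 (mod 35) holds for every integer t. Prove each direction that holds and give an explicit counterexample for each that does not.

Converse. This fails: take t = 6. Then 6² = 36 ≡ 1 (mod 35), yet 6 ≡ 6 (mod 35), not 1.

Forward direction. Suppose t ≡ 1 (mod 35). Write t = 35j + 1. Then (35j + 1)² = 1225j² + 70j + 1 = 35(35j² + 2j) + 1, so t² ≡ 1 (mod 35).

Not equivalent: only (⇒) holds.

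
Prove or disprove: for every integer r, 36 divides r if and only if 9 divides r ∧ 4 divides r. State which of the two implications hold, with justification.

Both implications hold.

(⇒) If 36 ∣ r, write r = 36q. Since 36 = 4·9, r = 9·(4q), so 9 ∣ r; and since 36 = 9·4, r = 4·(9q), so 4 ∣ r.

(⇐) Suppose 9 ∣ r and 4 ∣ r. Any common multiple of 9 and 4 is a multiple of their lcm; here gcd(9, 4) = 1, so lcm(9, 4) = 9·4 = 36, so 36 ∣ r.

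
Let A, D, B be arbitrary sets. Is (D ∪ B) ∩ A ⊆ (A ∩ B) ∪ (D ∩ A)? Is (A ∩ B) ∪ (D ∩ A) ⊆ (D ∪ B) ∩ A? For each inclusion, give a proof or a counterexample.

(⟸) Let x ∈ (A ∩ B) ∪ (D ∩ A). Then either x ∈ A ∩ D and x ∉ B; or x ∈ A ∩ B and x ∉ D; or x ∈ A ∩ D ∩ B. In each case x ∈ (D ∪ B) ∩ A, so (A ∩ B) ∪ (D ∩ A) ⊆ (D ∪ B) ∩ A.

(⟹) Let x ∈ (D ∪ B) ∩ A. Then either x ∈ A ∩ D and x ∉ B; or x ∈ A ∩ B and x ∉ D; or x ∈ A ∩ D ∩ B. In each case x ∈ (A ∩ B) ∪ (D ∩ A), so (D ∪ B) ∩ A ⊆ (A ∩ B) ∪ (D ∩ A).

The two sets are equal.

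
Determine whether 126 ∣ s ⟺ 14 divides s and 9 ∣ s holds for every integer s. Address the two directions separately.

(⟹) If 126 ∣ s, write s = 126q. Since 126 = 9·14, s = 14·(9q), so 14 ∣ s; and since 126 = 14·9, s = 9·(14q), so 9 ∣ s.

(⟸) Suppose 14 ∣ s and 9 ∣ s. Any common multiple of 14 and 9 is a multiple of their lcm; here gcd(14, 9) = 1, so lcm(14, 9) = 14·9 = 126, so 126 ∣ s.

Equivalent; both directions hold.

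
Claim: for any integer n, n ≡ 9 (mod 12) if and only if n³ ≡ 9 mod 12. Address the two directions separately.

Both directions hold; the statement is true.

Forward direction. Suppose n ≡ 9 (mod 12). Write n = 12j + 9. Then (12j + 9)³ = 1728j³ + 3888j² + 2916j + 729 = 12(144j³ + 324j² + 243j + 60) + 9, so n³ ≡ 9 (mod 12).

Converse. Suppose n³ ≡ 9 (mod 12). The only residue r in {0, …, 11} with r³ ≡ 9 (mod 12) is r = 9, so n ≡ 9 (mod 12).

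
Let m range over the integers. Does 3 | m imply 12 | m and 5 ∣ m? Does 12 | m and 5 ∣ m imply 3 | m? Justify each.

(⇒) This fails: take m = 3. Certainly 3 ∣ 3, but 12 ∤ 3.

(⇐) Suppose 12 ∣ m and 5 ∣ m. Any common multiple of 12 and 5 is a multiple of their lcm; here gcd(12, 5) = 1, so lcm(12, 5) = 12·5 = 60, so 60 ∣ m. Since 3 ∣ 60, it follows that 3 ∣ m.

(⇒) fails; (⇐) holds.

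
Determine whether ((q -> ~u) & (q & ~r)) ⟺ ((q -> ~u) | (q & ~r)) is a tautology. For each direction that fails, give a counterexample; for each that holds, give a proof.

Only the forward direction holds.

(⟸) This fails. Under q = F, u = F, r = F, the left side is false but the right side is true.

(⟹) Assume the antecedent. If q is true, the antecedent forces (q = T, u = F, r = F), and (q -> ~u) | (q & ~r) holds there. If q is false, the antecedent cannot hold. Either way (q -> ~u) | (q & ~r) holds.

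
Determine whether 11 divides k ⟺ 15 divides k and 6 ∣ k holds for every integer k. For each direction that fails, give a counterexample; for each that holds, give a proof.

Neither direction holds.

[⇒] This fails: take k = 11. Certainly 11 ∣ 11, but 15 ∤ 11.

[⇐] This fails: take k = 30. Both 15 ∣ 30 and 6 ∣ 30, yet 30 is not a multiple of 11 (since 30 = 2·11 + 8), so 11 ∤ 30.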